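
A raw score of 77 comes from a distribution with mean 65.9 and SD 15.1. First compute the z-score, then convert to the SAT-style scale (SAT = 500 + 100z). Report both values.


z = (X - mean) / SD = (77 - 65.9) / 15.1
z = 11.1 / 15.1
z = 0.7351
SAT-scale = SAT = 500 + 100z
Carry z at full precision (z = 11.1 / 15.1) into the conversion:
SAT-scale = 500 + 100 * (11.1 / 15.1) = 500 + 1110 / 15.1
SAT-scale = 500 + 73.5099
SAT-scale = 573.5099

573.5099


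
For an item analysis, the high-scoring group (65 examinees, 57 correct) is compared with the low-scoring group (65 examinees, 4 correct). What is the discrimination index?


p_upper = 57/65 = 0.8769
p_lower = 4/65 = 0.0615
D = 0.8769 - 0.0615 = 0.8154

0.8154


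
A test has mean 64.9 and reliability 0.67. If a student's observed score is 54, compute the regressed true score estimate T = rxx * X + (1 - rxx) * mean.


T_est = rxx * X + (1 - rxx) * mean
T_est = 0.67 * 54 + 0.33 * 64.9
T_est = 36.18 + 21.417
T_est = 57.597

57.597


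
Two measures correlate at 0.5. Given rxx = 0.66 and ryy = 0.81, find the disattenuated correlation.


r_corrected = rxy / sqrt(rxx * ryy)
= 0.5 / sqrt(0.66 * 0.81)
= 0.5 / sqrt(0.5346)
= 0.5 / 0.731163
r_corrected = 0.6838

0.6838


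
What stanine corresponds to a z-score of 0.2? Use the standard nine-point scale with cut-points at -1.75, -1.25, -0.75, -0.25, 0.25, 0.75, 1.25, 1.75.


Stanine boundaries: [-1.75, -1.25, -0.75, -0.25, 0.25, 0.75, 1.25, 1.75]
z = 0.2
Check each boundary:
  z >= -1.75 -> could be stanine 2
  z >= -1.25 -> could be stanine 3
  z >= -0.75 -> could be stanine 4
  z >= -0.25 -> could be stanine 5
  z < 0.25
  z < 0.75
  z < 1.25
  z < 1.75
Highest qualifying boundary gives stanine = 5

5


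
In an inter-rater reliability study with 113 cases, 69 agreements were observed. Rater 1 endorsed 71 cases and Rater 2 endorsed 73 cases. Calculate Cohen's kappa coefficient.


P_o = 69/113 = 0.610619
P_e = (71*73 + 42*40) / 12769 = 0.537474
kappa = (P_o - P_e) / (1 - P_e)
kappa = (0.610619 - 0.537474) / (1 - 0.537474)
kappa = 0.1581

0.1581


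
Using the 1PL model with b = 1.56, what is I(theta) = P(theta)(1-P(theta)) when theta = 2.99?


P = 1/(1+exp(-(2.99-1.56))) = 0.8069
I = P*(1-P) = 0.8069 * 0.1931
I = 0.1558

0.1558


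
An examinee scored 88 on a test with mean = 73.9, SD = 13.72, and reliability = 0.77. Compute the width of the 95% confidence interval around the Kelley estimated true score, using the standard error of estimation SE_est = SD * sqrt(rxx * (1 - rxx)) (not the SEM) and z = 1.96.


True score estimate = 0.77*88 + 0.23*73.9 = 84.757
SE_est = SD * sqrt(rxx * (1 - rxx)) = 13.72 * sqrt(0.77 * 0.23) = 13.72 * sqrt(0.1771) = 5.773822
CI = T_est +/- z * SE_est, so width = 2 * z * SE_est = 2 * 1.96 * 5.773822
Width = 22.6334

22.6334


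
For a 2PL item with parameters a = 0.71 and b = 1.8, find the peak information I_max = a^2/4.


For 2PL, max info at theta = b = 1.8
I_max = a^2 / 4 = 0.71^2 / 4
= 0.5041 / 4
I_max = 0.126

0.126


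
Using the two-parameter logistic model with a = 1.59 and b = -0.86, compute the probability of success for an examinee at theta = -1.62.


a*(theta - b) = 1.59 * (-1.62 - -0.86) = -1.2084
exp(--1.2084) = 3.3481
P = 1 / (1 + 3.3481)
P = 0.23

0.23


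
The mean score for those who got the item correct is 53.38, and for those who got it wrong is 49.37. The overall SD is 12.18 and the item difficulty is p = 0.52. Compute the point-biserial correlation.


q = 1 - p = 0.48
rpb = ((M1 - M0) / SD) * sqrt(p * q)
rpb = ((53.38 - 49.37) / 12.18) * sqrt(0.52 * 0.48)
rpb = 0.1645

0.1645


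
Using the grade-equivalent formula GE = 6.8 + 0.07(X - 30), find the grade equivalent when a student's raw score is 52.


raw - median = 52 - 30 = 22
slope * diff = 0.07 * 22 = 1.54
GE = 6.8 + 1.54
GE = 8.34

8.34


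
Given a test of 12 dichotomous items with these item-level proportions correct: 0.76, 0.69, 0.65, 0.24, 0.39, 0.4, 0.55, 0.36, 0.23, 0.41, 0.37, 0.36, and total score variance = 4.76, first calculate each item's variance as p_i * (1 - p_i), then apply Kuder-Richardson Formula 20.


For each item, compute p_i * q_i:
  Item 1: 0.76 * 0.24 = 0.1824
  Item 2: 0.69 * 0.31 = 0.2139
  Item 3: 0.65 * 0.35 = 0.2275
  Item 4: 0.24 * 0.76 = 0.1824
  Item 5: 0.39 * 0.61 = 0.2379
  Item 6: 0.4 * 0.6 = 0.24
  Item 7: 0.55 * 0.45 = 0.2475
  Item 8: 0.36 * 0.64 = 0.2304
  Item 9: 0.23 * 0.77 = 0.1771
  Item 10: 0.41 * 0.59 = 0.2419
  Item 11: 0.37 * 0.63 = 0.2331
  Item 12: 0.36 * 0.64 = 0.2304
Sum(p_i * q_i) = 0.1824 + 0.2139 + 0.2275 + 0.1824 + 0.2379 + 0.24 + 0.2475 + 0.2304 + 0.1771 + 0.2419 + 0.2331 + 0.2304 = 2.6445
KR-20 = (k/(k-1)) * (1 - Sum(p_i*q_i) / Var_total)
= (12/11) * (1 - 2.6445/4.76)
= 1.0909 * 0.4444
KR-20 = 0.4848

0.4848


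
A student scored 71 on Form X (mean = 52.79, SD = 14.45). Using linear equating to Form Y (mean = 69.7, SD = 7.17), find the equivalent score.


slope = SD_Y / SD_X = 7.17 / 14.45 ~ 0.4962
intercept = mean_Y - slope * mean_X = 69.7 - (7.17 / 14.45) * 52.79 ~ 43.5059
Y = slope * X + intercept. To avoid rounding drift from the rounded slope/intercept, evaluate the equivalent form Y = mean_Y + SD_Y * (X - mean_X) / SD_X at full precision:
Y = 69.7 + 7.17 * (71 - 52.79) / 14.45
Y = 69.7 + 7.17 * 18.21 / 14.45
Y = 69.7 + 130.5657 / 14.45
Y = 69.7 + 9.0357
Y = 78.7357

78.7357


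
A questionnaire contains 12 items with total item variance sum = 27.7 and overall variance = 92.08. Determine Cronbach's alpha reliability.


alpha = (k/(k-1)) * (1 - sum(si^2)/s_total^2)
= (12/11) * (1 - 27.7/92.08)
alpha = 0.7627

0.7627


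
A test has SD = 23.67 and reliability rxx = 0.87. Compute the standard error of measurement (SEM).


SEM = SD * sqrt(1 - rxx)
SEM = 23.67 * sqrt(1 - 0.87)
SEM = 23.67 * sqrt(0.13) = 23.67 * 0.360555
SEM = 8.5343

8.5343


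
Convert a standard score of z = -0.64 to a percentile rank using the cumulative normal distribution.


CDF(z) = 0.5 * (1 + erf(z/sqrt(2)))
erf(-0.4525) = -0.4778
CDF = 0.2611
Percentile rank = 0.2611 * 100 = 26.11

26.11


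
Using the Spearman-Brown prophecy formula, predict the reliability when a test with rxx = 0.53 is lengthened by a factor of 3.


r_new = (n * rxx) / (1 + (n-1) * rxx)
r_new = (3 * 0.53) / (1 + 2 * 0.53)
r_new = 1.59 / 2.06
r_new = 0.7718

0.7718


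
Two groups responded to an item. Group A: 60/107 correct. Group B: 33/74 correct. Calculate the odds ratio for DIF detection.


Odds_A = 60/47 = 1.2766
Odds_B = 33/41 = 0.8049
OR = Odds_A / Odds_B = 1.2766 / 0.8049
Exactly, OR = (60 * 41) / (47 * 33) = 2460 / 1551
OR = 1.5861

1.5861


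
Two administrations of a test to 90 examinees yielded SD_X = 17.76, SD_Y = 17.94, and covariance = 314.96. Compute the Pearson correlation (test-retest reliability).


r = cov(X,Y) / (SD_X * SD_Y)
r = 314.96 / (17.76 * 17.94)
r = 314.96 / 318.6144
r = 0.9885

0.9885


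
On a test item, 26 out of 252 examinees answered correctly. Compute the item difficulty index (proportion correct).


Item difficulty p = number correct / total examinees
p = 26 / 252
p = 0.1032

0.1032


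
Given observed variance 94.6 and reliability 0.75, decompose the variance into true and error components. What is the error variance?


var_true = rxx * var_obs = 0.75 * 94.6 = 70.95
var_error = var_obs - var_true
var_error = 94.6 - 70.95
var_error = 23.65

23.65


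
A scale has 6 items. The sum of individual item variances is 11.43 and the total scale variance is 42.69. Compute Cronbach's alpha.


alpha = (k/(k-1)) * (1 - sum(si^2)/s_total^2)
= (6/5) * (1 - 11.43/42.69)
alpha = 0.8787

0.8787


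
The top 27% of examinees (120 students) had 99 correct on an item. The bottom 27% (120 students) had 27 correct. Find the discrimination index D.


p_upper = 99/120 = 0.825
p_lower = 27/120 = 0.225
D = 0.825 - 0.225 = 0.6

0.6


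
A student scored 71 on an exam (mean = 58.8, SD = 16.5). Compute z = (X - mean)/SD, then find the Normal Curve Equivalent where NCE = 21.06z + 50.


z = (X - mean) / SD = (71 - 58.8) / 16.5
z = 12.2 / 16.5
z = 0.7394
NCE = NCE = 21.06z + 50
Carry z at full precision (z = 12.2 / 16.5) into the conversion:
NCE = 21.06 * (12.2 / 16.5) + 50 = 256.932 / 16.5 + 50
NCE = 15.5716 + 50
NCE = 65.5716

65.5716


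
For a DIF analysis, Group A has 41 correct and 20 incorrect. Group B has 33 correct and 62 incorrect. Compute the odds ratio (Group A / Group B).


Odds_A = 41/20 = 2.05
Odds_B = 33/62 = 0.5323
OR = Odds_A / Odds_B = 2.05 / 0.5323
Exactly, OR = (41 * 62) / (20 * 33) = 2542 / 660
OR = 3.8515

3.8515


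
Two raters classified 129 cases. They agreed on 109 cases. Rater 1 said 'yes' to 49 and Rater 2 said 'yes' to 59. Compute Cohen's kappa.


P_o = 109/129 = 0.844961
P_e = (49*59 + 80*70) / 16641 = 0.510246
kappa = (P_o - P_e) / (1 - P_e)
kappa = (0.844961 - 0.510246) / (1 - 0.510246)
kappa = 0.6834

0.6834


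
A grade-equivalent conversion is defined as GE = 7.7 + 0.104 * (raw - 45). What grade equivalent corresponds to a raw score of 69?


raw - median = 69 - 45 = 24
slope * diff = 0.104 * 24 = 2.496
GE = 7.7 + 2.496
GE = 10.196

10.196


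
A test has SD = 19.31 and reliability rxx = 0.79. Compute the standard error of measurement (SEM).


SEM = SD * sqrt(1 - rxx)
SEM = 19.31 * sqrt(1 - 0.79)
SEM = 19.31 * sqrt(0.21) = 19.31 * 0.458258
SEM = 8.849

8.849


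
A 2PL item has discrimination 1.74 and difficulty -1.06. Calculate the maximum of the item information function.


For 2PL, max info at theta = b = -1.06
I_max = a^2 / 4 = 1.74^2 / 4
= 3.0276 / 4
I_max = 0.7569

0.7569


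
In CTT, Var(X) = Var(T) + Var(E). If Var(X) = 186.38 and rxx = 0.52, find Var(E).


var_true = rxx * var_obs = 0.52 * 186.38 = 96.9176
var_error = var_obs - var_true
var_error = 186.38 - 96.9176
var_error = 89.4624

89.4624


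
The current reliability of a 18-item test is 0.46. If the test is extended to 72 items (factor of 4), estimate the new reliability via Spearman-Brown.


r_new = (n * rxx) / (1 + (n-1) * rxx)
r_new = (4 * 0.46) / (1 + 3 * 0.46)
r_new = 1.84 / 2.38
r_new = 0.7731

0.7731


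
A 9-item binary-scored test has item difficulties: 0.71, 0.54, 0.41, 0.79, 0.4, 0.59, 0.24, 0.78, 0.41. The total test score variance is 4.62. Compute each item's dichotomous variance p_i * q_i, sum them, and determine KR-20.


For each item, compute p_i * q_i:
  Item 1: 0.71 * 0.29 = 0.2059
  Item 2: 0.54 * 0.46 = 0.2484
  Item 3: 0.41 * 0.59 = 0.2419
  Item 4: 0.79 * 0.21 = 0.1659
  Item 5: 0.4 * 0.6 = 0.24
  Item 6: 0.59 * 0.41 = 0.2419
  Item 7: 0.24 * 0.76 = 0.1824
  Item 8: 0.78 * 0.22 = 0.1716
  Item 9: 0.41 * 0.59 = 0.2419
Sum(p_i * q_i) = 0.2059 + 0.2484 + 0.2419 + 0.1659 + 0.24 + 0.2419 + 0.1824 + 0.1716 + 0.2419 = 1.9399
KR-20 = (k/(k-1)) * (1 - Sum(p_i*q_i) / Var_total)
= (9/8) * (1 - 1.9399/4.62)
= 1.125 * 0.5801
KR-20 = 0.6526

0.6526


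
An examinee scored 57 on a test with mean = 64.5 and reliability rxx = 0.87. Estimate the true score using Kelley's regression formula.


T_est = rxx * X + (1 - rxx) * mean
T_est = 0.87 * 57 + 0.13 * 64.5
T_est = 49.59 + 8.385
T_est = 57.975

57.975


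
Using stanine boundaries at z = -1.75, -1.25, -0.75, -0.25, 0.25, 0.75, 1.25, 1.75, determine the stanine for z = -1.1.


Stanine boundaries: [-1.75, -1.25, -0.75, -0.25, 0.25, 0.75, 1.25, 1.75]
z = -1.1
Check each boundary:
  z >= -1.75 -> could be stanine 2
  z >= -1.25 -> could be stanine 3
  z < -0.75
  z < -0.25
  z < 0.25
  z < 0.75
  z < 1.25
  z < 1.75
Highest qualifying boundary gives stanine = 3

3


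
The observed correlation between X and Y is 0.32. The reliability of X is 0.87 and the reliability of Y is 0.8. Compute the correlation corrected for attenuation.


r_corrected = rxy / sqrt(rxx * ryy)
= 0.32 / sqrt(0.87 * 0.8)
= 0.32 / sqrt(0.696)
= 0.32 / 0.834266
r_corrected = 0.3836

0.3836


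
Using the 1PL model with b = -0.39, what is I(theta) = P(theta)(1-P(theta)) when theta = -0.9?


P = 1/(1+exp(-(-0.9--0.39))) = 0.3752
I = P*(1-P) = 0.3752 * 0.6248
I = 0.2344

0.2344


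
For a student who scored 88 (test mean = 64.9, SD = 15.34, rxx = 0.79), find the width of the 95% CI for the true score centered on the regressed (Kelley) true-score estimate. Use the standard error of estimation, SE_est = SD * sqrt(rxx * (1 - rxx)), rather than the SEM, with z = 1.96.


True score estimate = 0.79*88 + 0.21*64.9 = 83.149
SE_est = SD * sqrt(rxx * (1 - rxx)) = 15.34 * sqrt(0.79 * 0.21) = 15.34 * sqrt(0.1659) = 6.248108
CI = T_est +/- z * SE_est, so width = 2 * z * SE_est = 2 * 1.96 * 6.248108
Width = 24.4926

24.4926


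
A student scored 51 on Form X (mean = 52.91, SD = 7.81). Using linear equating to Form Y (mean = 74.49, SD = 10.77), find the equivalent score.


slope = SD_Y / SD_X = 10.77 / 7.81 ~ 1.379
intercept = mean_Y - slope * mean_X = 74.49 - (10.77 / 7.81) * 52.91 ~ 1.527
Y = slope * X + intercept. To avoid rounding drift from the rounded slope/intercept, evaluate the equivalent form Y = mean_Y + SD_Y * (X - mean_X) / SD_X at full precision:
Y = 74.49 + 10.77 * (51 - 52.91) / 7.81
Y = 74.49 - 10.77 * 1.91 / 7.81
Y = 74.49 - 20.5707 / 7.81
Y = 74.49 - 2.6339
Y = 71.8561

71.8561


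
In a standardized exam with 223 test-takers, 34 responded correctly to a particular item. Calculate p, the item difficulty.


Item difficulty p = number correct / total examinees
p = 34 / 223
p = 0.1525

0.1525


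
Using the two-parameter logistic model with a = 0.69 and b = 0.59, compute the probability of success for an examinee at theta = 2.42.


a*(theta - b) = 0.69 * (2.42 - 0.59) = 1.2627
exp(-1.2627) = 0.2829
P = 1 / (1 + 0.2829)
P = 0.7795

0.7795


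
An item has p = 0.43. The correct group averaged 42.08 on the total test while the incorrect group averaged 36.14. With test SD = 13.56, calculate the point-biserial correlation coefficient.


q = 1 - p = 0.57
rpb = ((M1 - M0) / SD) * sqrt(p * q)
rpb = ((42.08 - 36.14) / 13.56) * sqrt(0.43 * 0.57)
rpb = 0.2169

0.2169


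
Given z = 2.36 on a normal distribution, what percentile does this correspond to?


CDF(z) = 0.5 * (1 + erf(z/sqrt(2)))
erf(1.6688) = 0.9817
CDF = 0.9909
Percentile rank = 0.9909 * 100 = 99.09

99.09


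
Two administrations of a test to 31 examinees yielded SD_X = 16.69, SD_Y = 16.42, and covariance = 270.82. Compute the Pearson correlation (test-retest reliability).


r = cov(X,Y) / (SD_X * SD_Y)
r = 270.82 / (16.69 * 16.42)
r = 270.82 / 274.0498
r = 0.9882

0.9882


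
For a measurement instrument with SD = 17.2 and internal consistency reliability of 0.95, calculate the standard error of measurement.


SEM = SD * sqrt(1 - rxx)
SEM = 17.2 * sqrt(1 - 0.95)
SEM = 17.2 * sqrt(0.05) = 17.2 * 0.223607
SEM = 3.846

3.846


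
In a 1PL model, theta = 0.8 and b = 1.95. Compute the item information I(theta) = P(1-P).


P = 1/(1+exp(-(0.8-1.95))) = 0.2405
I = P*(1-P) = 0.2405 * 0.7595
I = 0.1827

0.1827


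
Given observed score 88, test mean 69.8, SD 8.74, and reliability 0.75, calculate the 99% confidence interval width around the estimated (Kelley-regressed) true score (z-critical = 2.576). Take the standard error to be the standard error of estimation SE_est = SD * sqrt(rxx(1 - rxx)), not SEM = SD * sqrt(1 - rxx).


True score estimate = 0.75*88 + 0.25*69.8 = 83.45
SE_est = SD * sqrt(rxx * (1 - rxx)) = 8.74 * sqrt(0.75 * 0.25) = 8.74 * sqrt(0.1875) = 3.784531
CI = T_est +/- z * SE_est, so width = 2 * z * SE_est = 2 * 2.576 * 3.784531
Width = 19.4979

19.4979


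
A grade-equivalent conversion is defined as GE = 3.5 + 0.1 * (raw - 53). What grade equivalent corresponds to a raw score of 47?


raw - median = 47 - 53 = -6
slope * diff = 0.1 * -6 = -0.6
GE = 3.5 + -0.6
GE = 2.9

2.9


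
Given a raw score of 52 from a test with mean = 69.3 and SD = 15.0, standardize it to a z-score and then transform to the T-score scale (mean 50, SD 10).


z = (X - mean) / SD = (52 - 69.3) / 15.0
z = -17.3 / 15.0
z = -1.1533
T-score = T = 50 + 10z
Carry z at full precision (z = -17.3 / 15.0) into the conversion:
T-score = 50 + 10 * (-17.3 / 15.0) = 50 + -173 / 15.0
T-score = 50 + -11.5333
T-score = 38.4667

38.4667


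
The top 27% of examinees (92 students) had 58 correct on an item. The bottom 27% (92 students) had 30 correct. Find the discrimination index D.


p_upper = 58/92 = 0.6304
p_lower = 30/92 = 0.3261
D = 0.6304 - 0.3261 = 0.3043

0.3043


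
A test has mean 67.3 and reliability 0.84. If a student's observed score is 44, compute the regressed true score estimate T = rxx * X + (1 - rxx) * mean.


T_est = rxx * X + (1 - rxx) * mean
T_est = 0.84 * 44 + 0.16 * 67.3
T_est = 36.96 + 10.768
T_est = 47.728

47.728


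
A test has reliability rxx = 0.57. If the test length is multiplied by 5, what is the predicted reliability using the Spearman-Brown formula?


r_new = (n * rxx) / (1 + (n-1) * rxx)
r_new = (5 * 0.57) / (1 + 4 * 0.57)
r_new = 2.85 / 3.28
r_new = 0.8689

0.8689


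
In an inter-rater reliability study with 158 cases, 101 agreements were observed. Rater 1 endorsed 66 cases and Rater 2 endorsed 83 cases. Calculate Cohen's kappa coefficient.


P_o = 101/158 = 0.639241
P_e = (66*83 + 92*75) / 24964 = 0.495834
kappa = (P_o - P_e) / (1 - P_e)
kappa = (0.639241 - 0.495834) / (1 - 0.495834)
kappa = 0.2844

0.2844


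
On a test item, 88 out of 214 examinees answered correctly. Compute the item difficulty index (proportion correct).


Item difficulty p = number correct / total examinees
p = 88 / 214
p = 0.4112

0.4112


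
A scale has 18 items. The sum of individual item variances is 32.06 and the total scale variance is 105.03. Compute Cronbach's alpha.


alpha = (k/(k-1)) * (1 - sum(si^2)/s_total^2)
= (18/17) * (1 - 32.06/105.03)
alpha = 0.7356

0.7356


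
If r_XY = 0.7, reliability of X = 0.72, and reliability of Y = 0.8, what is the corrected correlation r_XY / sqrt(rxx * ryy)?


r_corrected = rxy / sqrt(rxx * ryy)
= 0.7 / sqrt(0.72 * 0.8)
= 0.7 / sqrt(0.576)
= 0.7 / 0.758947
r_corrected = 0.9223

0.9223


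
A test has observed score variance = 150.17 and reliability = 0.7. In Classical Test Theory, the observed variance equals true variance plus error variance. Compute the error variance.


var_true = rxx * var_obs = 0.7 * 150.17 = 105.119
var_error = var_obs - var_true
var_error = 150.17 - 105.119
var_error = 45.051

45.051


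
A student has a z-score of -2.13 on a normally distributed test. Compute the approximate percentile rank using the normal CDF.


CDF(z) = 0.5 * (1 + erf(z/sqrt(2)))
erf(-1.5061) = -0.9668
CDF = 0.0166
Percentile rank = 0.0166 * 100 = 1.66

1.66


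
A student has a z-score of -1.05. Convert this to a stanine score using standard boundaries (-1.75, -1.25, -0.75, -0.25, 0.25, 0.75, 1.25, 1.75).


Stanine boundaries: [-1.75, -1.25, -0.75, -0.25, 0.25, 0.75, 1.25, 1.75]
z = -1.05
Check each boundary:
  z >= -1.75 -> could be stanine 2
  z >= -1.25 -> could be stanine 3
  z < -0.75
  z < -0.25
  z < 0.25
  z < 0.75
  z < 1.25
  z < 1.75
Highest qualifying boundary gives stanine = 3

3


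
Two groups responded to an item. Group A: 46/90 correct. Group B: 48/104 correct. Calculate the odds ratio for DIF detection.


Odds_A = 46/44 = 1.0455
Odds_B = 48/56 = 0.8571
OR = Odds_A / Odds_B = 1.0455 / 0.8571
Exactly, OR = (46 * 56) / (44 * 48) = 2576 / 2112
OR = 1.2197

1.2197


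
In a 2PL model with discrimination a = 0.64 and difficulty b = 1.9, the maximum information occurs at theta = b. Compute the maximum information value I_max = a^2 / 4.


For 2PL, max info at theta = b = 1.9
I_max = a^2 / 4 = 0.64^2 / 4
= 0.4096 / 4
I_max = 0.1024

0.1024


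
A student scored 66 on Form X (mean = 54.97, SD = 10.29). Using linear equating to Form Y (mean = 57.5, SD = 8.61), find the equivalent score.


slope = SD_Y / SD_X = 8.61 / 10.29 ~ 0.8367
intercept = mean_Y - slope * mean_X = 57.5 - (8.61 / 10.29) * 54.97 ~ 11.5047
Y = slope * X + intercept. To avoid rounding drift from the rounded slope/intercept, evaluate the equivalent form Y = mean_Y + SD_Y * (X - mean_X) / SD_X at full precision:
Y = 57.5 + 8.61 * (66 - 54.97) / 10.29
Y = 57.5 + 8.61 * 11.03 / 10.29
Y = 57.5 + 94.9683 / 10.29
Y = 57.5 + 9.2292
Y = 66.7292

66.7292


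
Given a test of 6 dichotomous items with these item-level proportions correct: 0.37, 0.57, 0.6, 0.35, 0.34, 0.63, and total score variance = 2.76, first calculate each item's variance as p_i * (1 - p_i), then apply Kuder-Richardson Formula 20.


For each item, compute p_i * q_i:
  Item 1: 0.37 * 0.63 = 0.2331
  Item 2: 0.57 * 0.43 = 0.2451
  Item 3: 0.6 * 0.4 = 0.24
  Item 4: 0.35 * 0.65 = 0.2275
  Item 5: 0.34 * 0.66 = 0.2244
  Item 6: 0.63 * 0.37 = 0.2331
Sum(p_i * q_i) = 0.2331 + 0.2451 + 0.24 + 0.2275 + 0.2244 + 0.2331 = 1.4032
KR-20 = (k/(k-1)) * (1 - Sum(p_i*q_i) / Var_total)
= (6/5) * (1 - 1.4032/2.76)
= 1.2 * 0.4916
KR-20 = 0.5899

0.5899


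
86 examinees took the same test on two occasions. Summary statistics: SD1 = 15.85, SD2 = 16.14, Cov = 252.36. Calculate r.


r = cov(X,Y) / (SD_X * SD_Y)
r = 252.36 / (15.85 * 16.14)
r = 252.36 / 255.819
r = 0.9865

0.9865


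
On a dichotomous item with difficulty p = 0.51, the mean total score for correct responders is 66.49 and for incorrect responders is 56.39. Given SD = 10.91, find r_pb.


q = 1 - p = 0.49
rpb = ((M1 - M0) / SD) * sqrt(p * q)
rpb = ((66.49 - 56.39) / 10.91) * sqrt(0.51 * 0.49)
rpb = 0.4628

0.4628


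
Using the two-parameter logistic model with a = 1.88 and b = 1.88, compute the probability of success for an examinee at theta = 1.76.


a*(theta - b) = 1.88 * (1.76 - 1.88) = -0.2256
exp(--0.2256) = 1.2531
P = 1 / (1 + 1.2531)
P = 0.4438

0.4438


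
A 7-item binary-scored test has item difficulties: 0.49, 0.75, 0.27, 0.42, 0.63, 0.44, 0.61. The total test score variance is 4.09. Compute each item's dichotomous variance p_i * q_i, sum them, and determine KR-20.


For each item, compute p_i * q_i:
  Item 1: 0.49 * 0.51 = 0.2499
  Item 2: 0.75 * 0.25 = 0.1875
  Item 3: 0.27 * 0.73 = 0.1971
  Item 4: 0.42 * 0.58 = 0.2436
  Item 5: 0.63 * 0.37 = 0.2331
  Item 6: 0.44 * 0.56 = 0.2464
  Item 7: 0.61 * 0.39 = 0.2379
Sum(p_i * q_i) = 0.2499 + 0.1875 + 0.1971 + 0.2436 + 0.2331 + 0.2464 + 0.2379 = 1.5955
KR-20 = (k/(k-1)) * (1 - Sum(p_i*q_i) / Var_total)
= (7/6) * (1 - 1.5955/4.09)
= 1.1667 * 0.6099
KR-20 = 0.7116

0.7116


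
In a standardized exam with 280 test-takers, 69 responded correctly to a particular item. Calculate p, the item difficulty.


Item difficulty p = number correct / total examinees
p = 69 / 280
p = 0.2464

0.2464


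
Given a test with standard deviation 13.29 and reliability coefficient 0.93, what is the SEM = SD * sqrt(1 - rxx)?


SEM = SD * sqrt(1 - rxx)
SEM = 13.29 * sqrt(1 - 0.93)
SEM = 13.29 * sqrt(0.07) = 13.29 * 0.264575
SEM = 3.5162

3.5162


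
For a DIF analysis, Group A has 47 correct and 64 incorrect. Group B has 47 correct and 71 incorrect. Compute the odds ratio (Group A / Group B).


Odds_A = 47/64 = 0.7344
Odds_B = 47/71 = 0.662
OR = Odds_A / Odds_B = 0.7344 / 0.662
Exactly, OR = (47 * 71) / (64 * 47) = 3337 / 3008
OR = 1.1094

1.1094


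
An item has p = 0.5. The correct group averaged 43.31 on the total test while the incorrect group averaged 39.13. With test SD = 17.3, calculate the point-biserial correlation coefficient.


q = 1 - p = 0.5
rpb = ((M1 - M0) / SD) * sqrt(p * q)
rpb = ((43.31 - 39.13) / 17.3) * sqrt(0.5 * 0.5)
rpb = 0.1208

0.1208


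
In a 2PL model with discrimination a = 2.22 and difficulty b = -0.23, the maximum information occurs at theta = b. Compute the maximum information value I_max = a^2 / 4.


For 2PL, max info at theta = b = -0.23
I_max = a^2 / 4 = 2.22^2 / 4
= 4.9284 / 4
I_max = 1.2321

1.2321


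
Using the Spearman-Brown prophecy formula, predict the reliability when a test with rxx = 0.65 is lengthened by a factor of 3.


r_new = (n * rxx) / (1 + (n-1) * rxx)
r_new = (3 * 0.65) / (1 + 2 * 0.65)
r_new = 1.95 / 2.3
r_new = 0.8478

0.8478


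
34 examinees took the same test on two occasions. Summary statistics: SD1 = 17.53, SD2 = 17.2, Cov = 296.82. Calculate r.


r = cov(X,Y) / (SD_X * SD_Y)
r = 296.82 / (17.53 * 17.2)
r = 296.82 / 301.516
r = 0.9844

0.9844


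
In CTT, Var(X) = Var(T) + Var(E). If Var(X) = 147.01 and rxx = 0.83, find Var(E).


var_true = rxx * var_obs = 0.83 * 147.01 = 122.0183
var_error = var_obs - var_true
var_error = 147.01 - 122.0183
var_error = 24.9917

24.9917


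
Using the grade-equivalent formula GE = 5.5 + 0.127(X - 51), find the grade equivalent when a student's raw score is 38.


raw - median = 38 - 51 = -13
slope * diff = 0.127 * -13 = -1.651
GE = 5.5 + -1.651
GE = 3.849

3.849


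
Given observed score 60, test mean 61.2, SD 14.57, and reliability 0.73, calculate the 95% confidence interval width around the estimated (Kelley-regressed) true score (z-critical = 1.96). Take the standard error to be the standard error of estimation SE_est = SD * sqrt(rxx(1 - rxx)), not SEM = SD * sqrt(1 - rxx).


True score estimate = 0.73*60 + 0.27*61.2 = 60.324
SE_est = SD * sqrt(rxx * (1 - rxx)) = 14.57 * sqrt(0.73 * 0.27) = 14.57 * sqrt(0.1971) = 6.468489
CI = T_est +/- z * SE_est, so width = 2 * z * SE_est = 2 * 1.96 * 6.468489
Width = 25.3565

25.3565


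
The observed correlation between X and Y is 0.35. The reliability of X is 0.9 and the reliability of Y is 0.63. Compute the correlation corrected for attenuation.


r_corrected = rxy / sqrt(rxx * ryy)
= 0.35 / sqrt(0.9 * 0.63)
= 0.35 / sqrt(0.567)
= 0.35 / 0.752994
r_corrected = 0.4648

0.4648


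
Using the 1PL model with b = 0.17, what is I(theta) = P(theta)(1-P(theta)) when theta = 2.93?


P = 1/(1+exp(-(2.93-0.17))) = 0.9405
I = P*(1-P) = 0.9405 * 0.0595
I = 0.056

0.056


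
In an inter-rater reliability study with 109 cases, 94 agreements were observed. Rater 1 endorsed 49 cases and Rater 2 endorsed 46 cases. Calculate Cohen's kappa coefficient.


P_o = 94/109 = 0.862385
P_e = (49*46 + 60*63) / 11881 = 0.50787
kappa = (P_o - P_e) / (1 - P_e)
kappa = (0.862385 - 0.50787) / (1 - 0.50787)
kappa = 0.7204

0.7204


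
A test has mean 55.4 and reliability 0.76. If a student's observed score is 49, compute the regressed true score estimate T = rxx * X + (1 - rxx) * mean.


T_est = rxx * X + (1 - rxx) * mean
T_est = 0.76 * 49 + 0.24 * 55.4
T_est = 37.24 + 13.296
T_est = 50.536

50.536


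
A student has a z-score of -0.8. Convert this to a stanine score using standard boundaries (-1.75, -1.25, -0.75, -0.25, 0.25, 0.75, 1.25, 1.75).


Stanine boundaries: [-1.75, -1.25, -0.75, -0.25, 0.25, 0.75, 1.25, 1.75]
z = -0.8
Check each boundary:
  z >= -1.75 -> could be stanine 2
  z >= -1.25 -> could be stanine 3
  z < -0.75
  z < -0.25
  z < 0.25
  z < 0.75
  z < 1.25
  z < 1.75
Highest qualifying boundary gives stanine = 3

3


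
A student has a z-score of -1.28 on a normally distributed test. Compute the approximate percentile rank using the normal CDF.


CDF(z) = 0.5 * (1 + erf(z/sqrt(2)))
erf(-0.9051) = -0.7995
CDF = 0.1003
Percentile rank = 0.1003 * 100 = 10.03

10.03


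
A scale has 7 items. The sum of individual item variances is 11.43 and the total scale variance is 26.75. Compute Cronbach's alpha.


alpha = (k/(k-1)) * (1 - sum(si^2)/s_total^2)
= (7/6) * (1 - 11.43/26.75)
alpha = 0.6682

0.6682


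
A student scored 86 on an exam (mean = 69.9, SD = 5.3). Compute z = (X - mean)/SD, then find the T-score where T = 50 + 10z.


z = (X - mean) / SD = (86 - 69.9) / 5.3
z = 16.1 / 5.3
z = 3.0377
T-score = T = 50 + 10z
Carry z at full precision (z = 16.1 / 5.3) into the conversion:
T-score = 50 + 10 * (16.1 / 5.3) = 50 + 161 / 5.3
T-score = 50 + 30.3774
T-score = 80.3774

80.3774


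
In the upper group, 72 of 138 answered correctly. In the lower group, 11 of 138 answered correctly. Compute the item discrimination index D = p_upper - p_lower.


p_upper = 72/138 = 0.5217
p_lower = 11/138 = 0.0797
D = 0.5217 - 0.0797 = 0.442

0.442


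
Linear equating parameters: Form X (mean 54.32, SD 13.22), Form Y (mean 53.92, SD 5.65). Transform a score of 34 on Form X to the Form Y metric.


slope = SD_Y / SD_X = 5.65 / 13.22 ~ 0.4274
intercept = mean_Y - slope * mean_X = 53.92 - (5.65 / 13.22) * 54.32 ~ 30.7046
Y = slope * X + intercept. To avoid rounding drift from the rounded slope/intercept, evaluate the equivalent form Y = mean_Y + SD_Y * (X - mean_X) / SD_X at full precision:
Y = 53.92 + 5.65 * (34 - 54.32) / 13.22
Y = 53.92 - 5.65 * 20.32 / 13.22
Y = 53.92 - 114.808 / 13.22
Y = 53.92 - 8.6844
Y = 45.2356

45.2356


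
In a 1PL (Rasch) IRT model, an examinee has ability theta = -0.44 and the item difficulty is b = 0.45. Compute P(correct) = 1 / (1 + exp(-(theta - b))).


theta - b = -0.44 - 0.45 = -0.89
exp(-(theta - b)) = exp(0.89) = 2.4351
P = 1 / (1 + 2.4351)
P = 0.2911

0.2911


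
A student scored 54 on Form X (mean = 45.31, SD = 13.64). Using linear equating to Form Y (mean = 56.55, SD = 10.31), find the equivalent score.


slope = SD_Y / SD_X = 10.31 / 13.64 ~ 0.7559
intercept = mean_Y - slope * mean_X = 56.55 - (10.31 / 13.64) * 45.31 ~ 22.3018
Y = slope * X + intercept. To avoid rounding drift from the rounded slope/intercept, evaluate the equivalent form Y = mean_Y + SD_Y * (X - mean_X) / SD_X at full precision:
Y = 56.55 + 10.31 * (54 - 45.31) / 13.64
Y = 56.55 + 10.31 * 8.69 / 13.64
Y = 56.55 + 89.5939 / 13.64
Y = 56.55 + 6.5685
Y = 63.1185

63.1185


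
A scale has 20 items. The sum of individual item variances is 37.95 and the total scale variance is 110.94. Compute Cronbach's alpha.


alpha = (k/(k-1)) * (1 - sum(si^2)/s_total^2)
= (20/19) * (1 - 37.95/110.94)
alpha = 0.6926

0.6926


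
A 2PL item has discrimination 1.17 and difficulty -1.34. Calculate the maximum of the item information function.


For 2PL, max info at theta = b = -1.34
I_max = a^2 / 4 = 1.17^2 / 4
= 1.3689 / 4
I_max = 0.3422

0.3422


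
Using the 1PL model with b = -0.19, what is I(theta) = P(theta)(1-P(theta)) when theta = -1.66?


P = 1/(1+exp(-(-1.66--0.19))) = 0.1869
I = P*(1-P) = 0.1869 * 0.8131
I = 0.152

0.152


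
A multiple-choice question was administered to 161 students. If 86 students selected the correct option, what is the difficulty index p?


Item difficulty p = number correct / total examinees
p = 86 / 161
p = 0.5342

0.5342


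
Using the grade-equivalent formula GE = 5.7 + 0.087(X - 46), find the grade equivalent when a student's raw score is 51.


raw - median = 51 - 46 = 5
slope * diff = 0.087 * 5 = 0.435
GE = 5.7 + 0.435
GE = 6.135

6.135


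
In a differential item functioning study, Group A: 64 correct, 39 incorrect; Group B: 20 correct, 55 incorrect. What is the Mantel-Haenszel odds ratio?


Odds_A = 64/39 = 1.641
Odds_B = 20/55 = 0.3636
OR = Odds_A / Odds_B = 1.641 / 0.3636
Exactly, OR = (64 * 55) / (39 * 20) = 3520 / 780
OR = 4.5128

4.5128


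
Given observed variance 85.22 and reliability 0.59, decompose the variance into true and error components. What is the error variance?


var_true = rxx * var_obs = 0.59 * 85.22 = 50.2798
var_error = var_obs - var_true
var_error = 85.22 - 50.2798
var_error = 34.9402

34.9402


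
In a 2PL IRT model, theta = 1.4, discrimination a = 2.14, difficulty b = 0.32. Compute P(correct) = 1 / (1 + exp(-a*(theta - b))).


a*(theta - b) = 2.14 * (1.4 - 0.32) = 2.3112
exp(-2.3112) = 0.0991
P = 1 / (1 + 0.0991)
P = 0.9098

0.9098


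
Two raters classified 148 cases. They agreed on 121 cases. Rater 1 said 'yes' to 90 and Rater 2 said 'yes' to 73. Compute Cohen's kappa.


P_o = 121/148 = 0.817568
P_e = (90*73 + 58*75) / 21904 = 0.498539
kappa = (P_o - P_e) / (1 - P_e)
kappa = (0.817568 - 0.498539) / (1 - 0.498539)
kappa = 0.6362

0.6362


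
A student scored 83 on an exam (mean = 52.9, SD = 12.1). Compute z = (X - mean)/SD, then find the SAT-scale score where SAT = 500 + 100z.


z = (X - mean) / SD = (83 - 52.9) / 12.1
z = 30.1 / 12.1
z = 2.4876
SAT-scale = SAT = 500 + 100z
Carry z at full precision (z = 30.1 / 12.1) into the conversion:
SAT-scale = 500 + 100 * (30.1 / 12.1) = 500 + 3010 / 12.1
SAT-scale = 500 + 248.7603
SAT-scale = 748.7603

748.7603


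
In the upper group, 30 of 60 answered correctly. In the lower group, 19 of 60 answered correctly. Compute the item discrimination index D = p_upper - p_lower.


p_upper = 30/60 = 0.5
p_lower = 19/60 = 0.3167
D = 0.5 - 0.3167 = 0.1833

0.1833


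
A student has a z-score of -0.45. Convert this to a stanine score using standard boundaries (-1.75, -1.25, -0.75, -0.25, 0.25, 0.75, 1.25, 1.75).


Stanine boundaries: [-1.75, -1.25, -0.75, -0.25, 0.25, 0.75, 1.25, 1.75]
z = -0.45
Check each boundary:
  z >= -1.75 -> could be stanine 2
  z >= -1.25 -> could be stanine 3
  z >= -0.75 -> could be stanine 4
  z < -0.25
  z < 0.25
  z < 0.75
  z < 1.25
  z < 1.75
Highest qualifying boundary gives stanine = 4

4


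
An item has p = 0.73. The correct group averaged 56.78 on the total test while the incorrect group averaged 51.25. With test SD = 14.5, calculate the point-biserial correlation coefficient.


q = 1 - p = 0.27
rpb = ((M1 - M0) / SD) * sqrt(p * q)
rpb = ((56.78 - 51.25) / 14.5) * sqrt(0.73 * 0.27)
rpb = 0.1693

0.1693


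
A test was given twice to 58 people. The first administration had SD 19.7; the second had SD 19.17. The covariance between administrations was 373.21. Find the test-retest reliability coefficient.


r = cov(X,Y) / (SD_X * SD_Y)
r = 373.21 / (19.7 * 19.17)
r = 373.21 / 377.649
r = 0.9882

0.9882


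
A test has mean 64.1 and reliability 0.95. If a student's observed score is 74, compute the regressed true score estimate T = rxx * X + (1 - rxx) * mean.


T_est = rxx * X + (1 - rxx) * mean
T_est = 0.95 * 74 + 0.05 * 64.1
T_est = 70.3 + 3.205
T_est = 73.505

73.505


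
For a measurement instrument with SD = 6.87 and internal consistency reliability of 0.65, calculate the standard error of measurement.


SEM = SD * sqrt(1 - rxx)
SEM = 6.87 * sqrt(1 - 0.65)
SEM = 6.87 * sqrt(0.35) = 6.87 * 0.591608
SEM = 4.0643

4.0643


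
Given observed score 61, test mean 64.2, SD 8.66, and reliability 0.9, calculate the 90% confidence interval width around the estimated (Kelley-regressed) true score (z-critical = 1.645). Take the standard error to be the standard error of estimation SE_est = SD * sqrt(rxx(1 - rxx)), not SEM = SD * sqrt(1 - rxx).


True score estimate = 0.9*61 + 0.1*64.2 = 61.32
SE_est = SD * sqrt(rxx * (1 - rxx)) = 8.66 * sqrt(0.9 * 0.1) = 8.66 * sqrt(0.09) = 2.598
CI = T_est +/- z * SE_est, so width = 2 * z * SE_est = 2 * 1.645 * 2.598
Width = 8.5474

8.5474


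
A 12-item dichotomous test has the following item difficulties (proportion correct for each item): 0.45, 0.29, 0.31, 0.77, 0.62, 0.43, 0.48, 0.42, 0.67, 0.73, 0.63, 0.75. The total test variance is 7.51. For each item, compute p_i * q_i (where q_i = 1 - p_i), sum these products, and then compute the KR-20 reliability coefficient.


For each item, compute p_i * q_i:
  Item 1: 0.45 * 0.55 = 0.2475
  Item 2: 0.29 * 0.71 = 0.2059
  Item 3: 0.31 * 0.69 = 0.2139
  Item 4: 0.77 * 0.23 = 0.1771
  Item 5: 0.62 * 0.38 = 0.2356
  Item 6: 0.43 * 0.57 = 0.2451
  Item 7: 0.48 * 0.52 = 0.2496
  Item 8: 0.42 * 0.58 = 0.2436
  Item 9: 0.67 * 0.33 = 0.2211
  Item 10: 0.73 * 0.27 = 0.1971
  Item 11: 0.63 * 0.37 = 0.2331
  Item 12: 0.75 * 0.25 = 0.1875
Sum(p_i * q_i) = 0.2475 + 0.2059 + 0.2139 + 0.1771 + 0.2356 + 0.2451 + 0.2496 + 0.2436 + 0.2211 + 0.1971 + 0.2331 + 0.1875 = 2.6571
KR-20 = (k/(k-1)) * (1 - Sum(p_i*q_i) / Var_total)
= (12/11) * (1 - 2.6571/7.51)
= 1.0909 * 0.6462
KR-20 = 0.7049

0.7049


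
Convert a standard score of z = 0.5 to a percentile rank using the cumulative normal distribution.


CDF(z) = 0.5 * (1 + erf(z/sqrt(2)))
erf(0.3536) = 0.3829
CDF = 0.6915
Percentile rank = 0.6915 * 100 = 69.15

69.15


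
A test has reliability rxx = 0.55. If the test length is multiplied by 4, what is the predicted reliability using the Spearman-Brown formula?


r_new = (n * rxx) / (1 + (n-1) * rxx)
r_new = (4 * 0.55) / (1 + 3 * 0.55)
r_new = 2.2 / 2.65
r_new = 0.8302

0.8302


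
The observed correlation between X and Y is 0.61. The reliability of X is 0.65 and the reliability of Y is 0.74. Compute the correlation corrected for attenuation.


r_corrected = rxy / sqrt(rxx * ryy)
= 0.61 / sqrt(0.65 * 0.74)
= 0.61 / sqrt(0.481)
= 0.61 / 0.693542
r_corrected = 0.8795

0.8795


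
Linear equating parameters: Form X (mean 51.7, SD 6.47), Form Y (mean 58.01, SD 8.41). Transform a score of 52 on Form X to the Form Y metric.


slope = SD_Y / SD_X = 8.41 / 6.47 ~ 1.2998
intercept = mean_Y - slope * mean_X = 58.01 - (8.41 / 6.47) * 51.7 ~ -9.192
Y = slope * X + intercept. To avoid rounding drift from the rounded slope/intercept, evaluate the equivalent form Y = mean_Y + SD_Y * (X - mean_X) / SD_X at full precision:
Y = 58.01 + 8.41 * (52 - 51.7) / 6.47
Y = 58.01 + 8.41 * 0.3 / 6.47
Y = 58.01 + 2.523 / 6.47
Y = 58.01 + 0.39
Y = 58.4

58.4


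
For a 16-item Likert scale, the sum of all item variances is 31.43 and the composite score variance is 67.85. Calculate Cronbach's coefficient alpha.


alpha = (k/(k-1)) * (1 - sum(si^2)/s_total^2)
= (16/15) * (1 - 31.43/67.85)
alpha = 0.5726

0.5726


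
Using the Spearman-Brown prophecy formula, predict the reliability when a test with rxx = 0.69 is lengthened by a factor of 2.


r_new = (n * rxx) / (1 + (n-1) * rxx)
r_new = (2 * 0.69) / (1 + 1 * 0.69)
r_new = 1.38 / 1.69
r_new = 0.8166

0.8166


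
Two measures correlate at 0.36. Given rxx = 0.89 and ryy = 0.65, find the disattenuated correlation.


r_corrected = rxy / sqrt(rxx * ryy)
= 0.36 / sqrt(0.89 * 0.65)
= 0.36 / sqrt(0.5785)
= 0.36 / 0.760592
r_corrected = 0.4733

0.4733


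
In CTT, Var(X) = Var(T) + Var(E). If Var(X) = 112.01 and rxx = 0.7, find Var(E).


var_true = rxx * var_obs = 0.7 * 112.01 = 78.407
var_error = var_obs - var_true
var_error = 112.01 - 78.407
var_error = 33.603

33.603


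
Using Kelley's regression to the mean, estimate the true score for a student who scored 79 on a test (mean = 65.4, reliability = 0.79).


T_est = rxx * X + (1 - rxx) * mean
T_est = 0.79 * 79 + 0.21 * 65.4
T_est = 62.41 + 13.734
T_est = 76.144

76.144


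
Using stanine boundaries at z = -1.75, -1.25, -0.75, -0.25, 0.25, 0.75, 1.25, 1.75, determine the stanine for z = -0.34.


Stanine boundaries: [-1.75, -1.25, -0.75, -0.25, 0.25, 0.75, 1.25, 1.75]
z = -0.34
Check each boundary:
  z >= -1.75 -> could be stanine 2
  z >= -1.25 -> could be stanine 3
  z >= -0.75 -> could be stanine 4
  z < -0.25
  z < 0.25
  z < 0.75
  z < 1.25
  z < 1.75
Highest qualifying boundary gives stanine = 4

4


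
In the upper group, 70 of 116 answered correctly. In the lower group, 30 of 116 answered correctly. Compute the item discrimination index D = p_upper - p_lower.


p_upper = 70/116 = 0.6034
p_lower = 30/116 = 0.2586
D = 0.6034 - 0.2586 = 0.3448

0.3448


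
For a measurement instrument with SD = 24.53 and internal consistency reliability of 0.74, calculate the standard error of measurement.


SEM = SD * sqrt(1 - rxx)
SEM = 24.53 * sqrt(1 - 0.74)
SEM = 24.53 * sqrt(0.26) = 24.53 * 0.509902
SEM = 12.5079

12.5079


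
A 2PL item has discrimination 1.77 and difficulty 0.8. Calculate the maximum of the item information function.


For 2PL, max info at theta = b = 0.8
I_max = a^2 / 4 = 1.77^2 / 4
= 3.1329 / 4
I_max = 0.7832

0.7832


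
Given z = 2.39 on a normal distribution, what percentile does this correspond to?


CDF(z) = 0.5 * (1 + erf(z/sqrt(2)))
erf(1.69) = 0.9832
CDF = 0.9916
Percentile rank = 0.9916 * 100 = 99.16

99.16


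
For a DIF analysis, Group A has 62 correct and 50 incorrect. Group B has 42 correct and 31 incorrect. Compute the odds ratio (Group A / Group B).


Odds_A = 62/50 = 1.24
Odds_B = 42/31 = 1.3548
OR = Odds_A / Odds_B = 1.24 / 1.3548
Exactly, OR = (62 * 31) / (50 * 42) = 1922 / 2100
OR = 0.9152

0.9152
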